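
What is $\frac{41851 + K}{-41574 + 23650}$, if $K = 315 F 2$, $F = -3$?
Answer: $- \frac{39961}{17924} \approx -2.2295$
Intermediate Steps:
$K = -1890$ ($K = 315 \left(\left(-3\right) 2\right) = 315 \left(-6\right) = -1890$)
$\frac{41851 + K}{-41574 + 23650} = \frac{41851 - 1890}{-41574 + 23650} = \frac{39961}{-17924} = 39961 \left(- \frac{1}{17924}\right) = - \frac{39961}{17924}$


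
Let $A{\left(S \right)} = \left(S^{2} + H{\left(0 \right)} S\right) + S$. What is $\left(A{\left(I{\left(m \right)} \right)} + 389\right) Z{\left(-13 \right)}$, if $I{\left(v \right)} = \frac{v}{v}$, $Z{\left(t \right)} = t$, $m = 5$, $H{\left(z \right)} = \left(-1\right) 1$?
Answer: $-5070$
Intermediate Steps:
$H{\left(z \right)} = -1$
$I{\left(v \right)} = 1$
$A{\left(S \right)} = S^{2}$ ($A{\left(S \right)} = \left(S^{2} - S\right) + S = S^{2}$)
$\left(A{\left(I{\left(m \right)} \right)} + 389\right) Z{\left(-13 \right)} = \left(1^{2} + 389\right) \left(-13\right) = \left(1 + 389\right) \left(-13\right) = 390 \left(-13\right) = -5070$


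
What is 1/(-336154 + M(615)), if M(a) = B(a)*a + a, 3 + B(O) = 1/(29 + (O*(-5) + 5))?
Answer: -3041/1025985359 ≈ -2.9640e-6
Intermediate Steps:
B(O) = -3 + 1/(34 - 5*O) (B(O) = -3 + 1/(29 + (O*(-5) + 5)) = -3 + 1/(29 + (-5*O + 5)) = -3 + 1/(29 + (5 - 5*O)) = -3 + 1/(34 - 5*O))
M(a) = a + a*(101 - 15*a)/(-34 + 5*a) (M(a) = ((101 - 15*a)/(-34 + 5*a))*a + a = a*(101 - 15*a)/(-34 + 5*a) + a = a + a*(101 - 15*a)/(-34 + 5*a))
1/(-336154 + M(615)) = 1/(-336154 + 615*(67 - 10*615)/(-34 + 5*615)) = 1/(-336154 + 615*(67 - 6150)/(-34 + 3075)) = 1/(-336154 + 615*(-6083)/3041) = 1/(-336154 + 615*(1/3041)*(-6083)) = 1/(-336154 - 3741045/3041) = 1/(-1025985359/3041) = -3041/1025985359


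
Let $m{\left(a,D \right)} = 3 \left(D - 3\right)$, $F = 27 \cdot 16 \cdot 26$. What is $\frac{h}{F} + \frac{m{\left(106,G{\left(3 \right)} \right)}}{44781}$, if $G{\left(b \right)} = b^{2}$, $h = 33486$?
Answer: $\frac{83318819}{27943344} \approx 2.9817$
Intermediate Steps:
$F = 11232$ ($F = 432 \cdot 26 = 11232$)
$m{\left(a,D \right)} = -9 + 3 D$ ($m{\left(a,D \right)} = 3 \left(-3 + D\right) = -9 + 3 D$)
$\frac{h}{F} + \frac{m{\left(106,G{\left(3 \right)} \right)}}{44781} = \frac{33486}{11232} + \frac{-9 + 3 \cdot 3^{2}}{44781} = 33486 \cdot \frac{1}{11232} + \left(-9 + 3 \cdot 9\right) \frac{1}{44781} = \frac{5581}{1872} + \left(-9 + 27\right) \frac{1}{44781} = \frac{5581}{1872} + 18 \cdot \frac{1}{44781} = \frac{5581}{1872} + \frac{6}{14927} = \frac{83318819}{27943344}$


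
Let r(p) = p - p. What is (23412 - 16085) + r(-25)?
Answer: 7327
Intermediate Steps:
r(p) = 0
(23412 - 16085) + r(-25) = (23412 - 16085) + 0 = 7327 + 0 = 7327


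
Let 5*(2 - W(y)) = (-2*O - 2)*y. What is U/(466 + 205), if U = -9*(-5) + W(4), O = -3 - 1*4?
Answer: 17/305 ≈ 0.055738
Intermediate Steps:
O = -7 (O = -3 - 4 = -7)
W(y) = 2 - 12*y/5 (W(y) = 2 - (-2*(-7) - 2)*y/5 = 2 - (14 - 2)*y/5 = 2 - 12*y/5)
U = 187/5 (U = -9*(-5) + (2 - 12/5*4) = 45 + (2 - 48/5) = 45 - 38/5 = 187/5 ≈ 37.400)
U/(466 + 205) = 187/(5*(466 + 205)) = (187/5)/671 = (187/5)*(1/671) = 17/305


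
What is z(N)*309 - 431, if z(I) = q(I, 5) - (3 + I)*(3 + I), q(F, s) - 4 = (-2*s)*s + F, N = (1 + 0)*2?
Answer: -21752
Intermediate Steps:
N = 2 (N = 1*2 = 2)
q(F, s) = 4 + F - 2*s**2 (q(F, s) = 4 + ((-2*s)*s + F) = 4 + (-2*s**2 + F) = 4 + (F - 2*s**2) = 4 + F - 2*s**2)
z(I) = -46 + I - (3 + I)**2 (z(I) = (4 + I - 2*5**2) - (3 + I)*(3 + I) = (4 + I - 2*25) - (3 + I)**2 = (4 + I - 50) - (3 + I)**2 = (-46 + I) - (3 + I)**2 = -46 + I - (3 + I)**2)
z(N)*309 - 431 = (-46 + 2 - (3 + 2)**2)*309 - 431 = (-46 + 2 - 1*5**2)*309 - 431 = (-46 + 2 - 1*25)*309 - 431 = (-46 + 2 - 25)*309 - 431 = -69*309 - 431 = -21321 - 431 = -21752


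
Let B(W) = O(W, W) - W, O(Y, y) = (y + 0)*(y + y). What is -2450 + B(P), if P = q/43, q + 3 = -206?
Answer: -4433701/1849 ≈ -2397.9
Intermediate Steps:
q = -209 (q = -3 - 206 = -209)
P = -209/43 ≈ -4.8605
O(Y, y) = 2*y² (O(Y, y) = y*(2*y) = 2*y²)
B(W) = -W + 2*W² (B(W) = 2*W² - W = -W + 2*W²)
-2450 + B(P) = -2450 - 209*(-1 + 2*(-209/43))/43 = -2450 - 209*(-1 - 418/43)/43 = -2450 - 209/43*(-461/43) = -2450 + 96349/1849 = -4433701/1849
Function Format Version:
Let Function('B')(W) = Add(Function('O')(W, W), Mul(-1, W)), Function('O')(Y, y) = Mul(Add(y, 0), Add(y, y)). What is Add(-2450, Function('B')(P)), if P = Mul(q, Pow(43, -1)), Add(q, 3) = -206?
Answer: Rational(-4433701, 1849) ≈ -2397.9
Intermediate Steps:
q = -209 (q = Add(-3, -206) = -209)
P = Rational(-209, 43) (P = Mul(-209, Pow(43, -1)) = Mul(-209, Rational(1, 43)) = Rational(-209, 43) ≈ -4.8605)
Function('O')(Y, y) = Mul(2, Pow(y, 2)) (Function('O')(Y, y) = Mul(y, Mul(2, y)) = Mul(2, Pow(y, 2)))
Function('B')(W) = Add(Mul(-1, W), Mul(2, Pow(W, 2))) (Function('B')(W) = Add(Mul(2, Pow(W, 2)), Mul(-1, W)) = Add(Mul(-1, W), Mul(2, Pow(W, 2))))
Add(-2450, Function('B')(P)) = Add(-2450, Mul(Rational(-209, 43), Add(-1, Mul(2, Rational(-209, 43))))) = Add(-2450, Mul(Rational(-209, 43), Add(-1, Rational(-418, 43)))) = Add(-2450, Mul(Rational(-209, 43), Rational(-461, 43))) = Add(-2450, Rational(96349, 1849)) = Rational(-4433701, 1849)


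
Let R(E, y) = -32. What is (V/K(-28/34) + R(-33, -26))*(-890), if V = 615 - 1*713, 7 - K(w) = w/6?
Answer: 529105/13 ≈ 40700.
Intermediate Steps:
K(w) = 7 - w/6
V = -98 (V = 615 - 713 = -98)
(V/K(-28/34) + R(-33, -26))*(-890) = (-98/(7 - (-14)/(3*34)) - 32)*(-890) = (-98/(7 - 1/6*(-14/17)) - 32)*(-890) = (-98/(7 + 7/51) - 32)*(-890) = (-98/364/51 - 32)*(-890) = (-98*51/364 - 32)*(-890) = (-357/26 - 32)*(-890) = -1189/26*(-890) = 529105/13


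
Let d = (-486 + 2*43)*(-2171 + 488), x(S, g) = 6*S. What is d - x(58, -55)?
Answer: 672852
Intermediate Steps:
d = 673200 (d = (-486 + 86)*(-1683) = -400*(-1683) = 673200)
d - x(58, -55) = 673200 - 6*58 = 673200 - 1*348 = 673200 - 348 = 672852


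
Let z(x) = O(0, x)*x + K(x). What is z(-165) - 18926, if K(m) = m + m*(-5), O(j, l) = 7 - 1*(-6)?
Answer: -20411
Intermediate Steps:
O(j, l) = 13 (O(j, l) = 7 + 6 = 13)
K(m) = -4*m (K(m) = m - 5*m = -4*m)
z(x) = 9*x (z(x) = 13*x - 4*x = 9*x)
z(-165) - 18926 = 9*(-165) - 18926 = -1485 - 18926 = -20411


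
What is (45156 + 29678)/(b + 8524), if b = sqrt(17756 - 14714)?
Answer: 318942508/36327767 - 1459263*sqrt(2)/36327767 ≈ 8.7228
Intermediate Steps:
b = 39*sqrt(2) (b = sqrt(3042) = 39*sqrt(2) ≈ 55.154)
(45156 + 29678)/(b + 8524) = (45156 + 29678)/(39*sqrt(2) + 8524) = 74834/(8524 + 39*sqrt(2))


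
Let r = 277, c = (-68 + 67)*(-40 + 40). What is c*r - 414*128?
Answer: -52992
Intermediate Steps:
c = 0 (c = -1*0 = 0)
c*r - 414*128 = 0*277 - 414*128 = 0 - 52992 = -52992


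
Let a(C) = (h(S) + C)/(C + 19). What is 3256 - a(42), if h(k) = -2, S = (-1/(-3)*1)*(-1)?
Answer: 198576/61 ≈ 3255.3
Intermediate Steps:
S = -⅓ (S = (-1*(-⅓)*1)*(-1) = ((⅓)*1)*(-1) = (⅓)*(-1) = -⅓ ≈ -0.33333)
a(C) = (-2 + C)/(19 + C) (a(C) = (-2 + C)/(C + 19) = (-2 + C)/(19 + C))
3256 - a(42) = 3256 - (-2 + 42)/(19 + 42) = 3256 - 40/61 = 198576/61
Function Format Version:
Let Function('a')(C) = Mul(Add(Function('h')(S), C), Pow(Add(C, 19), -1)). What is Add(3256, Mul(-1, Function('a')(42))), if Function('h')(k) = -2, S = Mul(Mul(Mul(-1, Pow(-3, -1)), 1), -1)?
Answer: Rational(198576, 61) ≈ 3255.3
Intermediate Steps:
S = Rational(-1, 3) (S = Mul(Mul(Mul(-1, Rational(-1, 3)), 1), -1) = Mul(Mul(Rational(1, 3), 1), -1) = Mul(Rational(1, 3), -1) = Rational(-1, 3) ≈ -0.33333)
Function('a')(C) = Mul(Pow(Add(19, C), -1), Add(-2, C)) (Function('a')(C) = Mul(Add(-2, C), Pow(Add(C, 19), -1)) = Mul(Add(-2, C), Pow(Add(19, C), -1)) = Mul(Pow(Add(19, C), -1), Add(-2, C)))
Add(3256, Mul(-1, Function('a')(42))) = Add(3256, Mul(-1, Mul(Pow(Add(19, 42), -1), Add(-2, 42)))) = Add(3256, Mul(-1, Mul(Pow(61, -1), 40))) = Add(3256, Mul(-1, Mul(Rational(1, 61), 40))) = Add(3256, Mul(-1, Rational(40, 61))) = Add(3256, Rational(-40, 61)) = Rational(198576, 61)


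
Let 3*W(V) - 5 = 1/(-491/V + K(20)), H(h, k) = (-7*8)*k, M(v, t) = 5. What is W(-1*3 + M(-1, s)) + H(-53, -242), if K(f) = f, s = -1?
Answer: 6112703/451 ≈ 13554.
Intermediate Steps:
H(h, k) = -56*k
W(V) = 5/3 + 1/(3*(20 - 491/V)) (W(V) = 5/3 + 1/(3*(-491/V + 20)) = 5/3 + 1/(3*(20 - 491/V)))
W(-1*3 + M(-1, s)) + H(-53, -242) = (-2455 + 101*(-1*3 + 5))/(3*(-491 + 20*(-1*3 + 5))) - 56*(-242) = (-2455 + 101*(-3 + 5))/(3*(-491 + 20*(-3 + 5))) + 13552 = (-2455 + 101*2)/(3*(-491 + 20*2)) + 13552 = (-2455 + 202)/(3*(-491 + 40)) + 13552 = (1/3)*(-2253)/(-451) + 13552 = (1/3)*(-1/451)*(-2253) + 13552 = 751/451 + 13552 = 6112703/451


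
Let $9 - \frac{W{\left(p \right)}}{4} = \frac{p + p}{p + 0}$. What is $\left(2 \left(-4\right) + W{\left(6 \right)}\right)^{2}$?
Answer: $400$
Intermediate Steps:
$W{\left(p \right)} = 28$ ($W{\left(p \right)} = 36 - 4 \frac{p + p}{p + 0} = 36 - 4 \frac{2 p}{p} = 36 - 8 = 28$)
$\left(2 \left(-4\right) + W{\left(6 \right)}\right)^{2} = \left(2 \left(-4\right) + 28\right)^{2} = \left(-8 + 28\right)^{2} = 20^{2} = 400$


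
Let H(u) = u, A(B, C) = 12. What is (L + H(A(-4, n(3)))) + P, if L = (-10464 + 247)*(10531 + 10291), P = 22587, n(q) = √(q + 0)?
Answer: -212715775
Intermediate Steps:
n(q) = √q
L = -212738374 (L = -10217*20822 = -212738374)
(L + H(A(-4, n(3)))) + P = (-212738374 + 12) + 22587 = -212738362 + 22587 = -212715775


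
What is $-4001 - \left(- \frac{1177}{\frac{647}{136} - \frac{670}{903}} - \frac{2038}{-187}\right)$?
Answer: $- \frac{342921784233}{92213627} \approx -3718.8$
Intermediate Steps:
$-4001 - \left(- \frac{1177}{\frac{647}{136} - \frac{670}{903}} - \frac{2038}{-187}\right) = -4001 - \left(- \frac{1177}{647 \cdot \frac{1}{136} - \frac{670}{903}} - - \frac{2038}{187}\right) = -4001 - \left(- \frac{1177}{\frac{647}{136} - \frac{670}{903}} + \frac{2038}{187}\right) = -4001 - \left(- \frac{1177}{\frac{493121}{122808}} + \frac{2038}{187}\right) = -4001 - \left(\left(-1177\right) \frac{122808}{493121} + \frac{2038}{187}\right) = -4001 - \left(- \frac{144545016}{493121} + \frac{2038}{187}\right) = -4001 - - \frac{26024937394}{92213627} = -4001 + \frac{26024937394}{92213627} = - \frac{342921784233}{92213627}$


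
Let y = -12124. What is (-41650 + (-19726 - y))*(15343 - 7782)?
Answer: -372394372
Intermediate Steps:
(-41650 + (-19726 - y))*(15343 - 7782) = (-41650 + (-19726 - 1*(-12124)))*(15343 - 7782) = (-41650 + (-19726 + 12124))*7561 = (-41650 - 7602)*7561 = -49252*7561 = -372394372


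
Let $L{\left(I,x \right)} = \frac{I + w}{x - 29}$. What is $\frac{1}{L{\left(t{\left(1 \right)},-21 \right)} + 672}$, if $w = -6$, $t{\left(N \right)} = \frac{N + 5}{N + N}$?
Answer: $\frac{50}{33603} \approx 0.001488$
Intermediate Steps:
$t{\left(N \right)} = \frac{5 + N}{2 N}$
$L{\left(I,x \right)} = \frac{-6 + I}{-29 + x}$ ($L{\left(I,x \right)} = \frac{I - 6}{x - 29} = \frac{-6 + I}{-29 + x}$)
$\frac{1}{L{\left(t{\left(1 \right)},-21 \right)} + 672} = \frac{1}{\frac{-6 + \frac{5 + 1}{2 \cdot 1}}{-29 - 21} + 672} = \frac{1}{\frac{-6 + \frac{1}{2} \cdot 1 \cdot 6}{-50} + 672} = \frac{1}{- \frac{-6 + 3}{50} + 672} = \frac{1}{\left(- \frac{1}{50}\right) \left(-3\right) + 672} = \frac{1}{\frac{3}{50} + 672} = \frac{1}{\frac{33603}{50}} = \frac{50}{33603}$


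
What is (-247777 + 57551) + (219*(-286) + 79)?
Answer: -252781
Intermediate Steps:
(-247777 + 57551) + (219*(-286) + 79) = -190226 + (-62634 + 79) = -190226 - 62555 = -252781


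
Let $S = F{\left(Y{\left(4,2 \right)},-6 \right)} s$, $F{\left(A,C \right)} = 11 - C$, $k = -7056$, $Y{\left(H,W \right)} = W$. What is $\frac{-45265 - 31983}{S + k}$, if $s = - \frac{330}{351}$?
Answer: $\frac{4519008}{413711} \approx 10.923$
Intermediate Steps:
$s = - \frac{110}{117}$ ($s = \left(-330\right) \frac{1}{351} = - \frac{110}{117} \approx -0.94017$)
$S = - \frac{1870}{117}$ ($S = \left(11 - -6\right) \left(- \frac{110}{117}\right) = \left(11 + 6\right) \left(- \frac{110}{117}\right) = 17 \left(- \frac{110}{117}\right) = - \frac{1870}{117} \approx -15.983$)
$\frac{-45265 - 31983}{S + k} = \frac{-45265 - 31983}{- \frac{1870}{117} - 7056} = - \frac{77248}{- \frac{827422}{117}} = \left(-77248\right) \left(- \frac{117}{827422}\right) = \frac{4519008}{413711}$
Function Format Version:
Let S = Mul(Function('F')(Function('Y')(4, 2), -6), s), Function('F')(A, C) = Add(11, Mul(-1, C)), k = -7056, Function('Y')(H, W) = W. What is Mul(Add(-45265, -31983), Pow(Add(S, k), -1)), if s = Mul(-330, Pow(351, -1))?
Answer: Rational(4519008, 413711) ≈ 10.923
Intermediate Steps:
s = Rational(-110, 117) (s = Mul(-330, Rational(1, 351)) = Rational(-110, 117) ≈ -0.94017)
S = Rational(-1870, 117) (S = Mul(Add(11, Mul(-1, -6)), Rational(-110, 117)) = Mul(Add(11, 6), Rational(-110, 117)) = Mul(17, Rational(-110, 117)) = Rational(-1870, 117) ≈ -15.983)
Mul(Add(-45265, -31983), Pow(Add(S, k), -1)) = Mul(Add(-45265, -31983), Pow(Add(Rational(-1870, 117), -7056), -1)) = Mul(-77248, Pow(Rational(-827422, 117), -1)) = Mul(-77248, Rational(-117, 827422)) = Rational(4519008, 413711)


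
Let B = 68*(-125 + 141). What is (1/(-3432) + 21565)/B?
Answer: 74011079/3734016 ≈ 19.821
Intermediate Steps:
B = 1088 (B = 68*16 = 1088)
(1/(-3432) + 21565)/B = (1/(-3432) + 21565)/1088 = (-1/3432 + 21565)*(1/1088) = (74011079/3432)*(1/1088) = 74011079/3734016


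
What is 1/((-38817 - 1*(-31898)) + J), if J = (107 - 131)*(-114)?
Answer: -1/4183 ≈ -0.00023906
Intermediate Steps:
J = 2736 (J = -24*(-114) = 2736)
1/((-38817 - 1*(-31898)) + J) = 1/((-38817 - 1*(-31898)) + 2736) = 1/((-38817 + 31898) + 2736) = 1/(-6919 + 2736) = 1/(-4183) = -1/4183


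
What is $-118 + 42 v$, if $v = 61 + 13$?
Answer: $2990$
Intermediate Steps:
$v = 74$
$-118 + 42 v = -118 + 42 \cdot 74 = -118 + 3108 = 2990$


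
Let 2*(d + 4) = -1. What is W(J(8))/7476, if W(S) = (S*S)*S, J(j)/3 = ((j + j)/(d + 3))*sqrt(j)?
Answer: -131072*sqrt(2)/1869 ≈ -99.178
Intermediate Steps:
d = -9/2 (d = -4 + (1/2)*(-1) = -4 - 1/2 = -9/2 ≈ -4.5000)
J(j) = -4*j**(3/2) (J(j) = 3*(((j + j)/(-9/2 + 3))*sqrt(j)) = 3*(((2*j)/(-3/2))*sqrt(j)) = 3*(((2*j)*(-2/3))*sqrt(j)) = 3*((-4*j/3)*sqrt(j)) = 3*(-4*j**(3/2)/3) = -4*j**(3/2))
W(S) = S**3 (W(S) = S**2*S = S**3)
W(J(8))/7476 = (-64*sqrt(2))**3/7476 = (-64*sqrt(2))**3*(1/7476) = -524288*sqrt(2)*(1/7476) = -131072*sqrt(2)/1869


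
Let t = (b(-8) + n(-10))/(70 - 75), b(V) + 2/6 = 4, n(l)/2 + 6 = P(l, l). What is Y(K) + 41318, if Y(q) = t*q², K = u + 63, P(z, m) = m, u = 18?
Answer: 78497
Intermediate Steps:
n(l) = -12 + 2*l
K = 81 (K = 18 + 63 = 81)
b(V) = 11/3 (b(V) = -⅓ + 4 = 11/3)
t = 17/3 (t = (11/3 + (-12 + 2*(-10)))/(70 - 75) = (11/3 + (-12 - 20))/(-5) = (11/3 - 32)*(-⅕) = -85/3*(-⅕) = 17/3 ≈ 5.6667)
Y(q) = 17*q²/3
Y(K) + 41318 = (17/3)*81² + 41318 = (17/3)*6561 + 41318 = 37179 + 41318 = 78497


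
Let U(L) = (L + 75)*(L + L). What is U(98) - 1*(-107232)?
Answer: 141140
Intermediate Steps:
U(L) = 2*L*(75 + L) (U(L) = (75 + L)*(2*L) = 2*L*(75 + L))
U(98) - 1*(-107232) = 2*98*(75 + 98) - 1*(-107232) = 2*98*173 + 107232 = 33908 + 107232 = 141140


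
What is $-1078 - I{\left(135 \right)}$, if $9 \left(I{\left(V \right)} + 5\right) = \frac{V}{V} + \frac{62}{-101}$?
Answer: $- \frac{325132}{303} \approx -1073.0$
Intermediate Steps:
$I{\left(V \right)} = - \frac{1502}{303}$ ($I{\left(V \right)} = -5 + \frac{\frac{V}{V} + \frac{62}{-101}}{9} = -5 + \frac{1 + 62 \left(- \frac{1}{101}\right)}{9} = -5 + \frac{1 - \frac{62}{101}}{9} = -5 + \frac{1}{9} \cdot \frac{39}{101} = -5 + \frac{13}{303} = - \frac{1502}{303}$)
$-1078 - I{\left(135 \right)} = -1078 - - \frac{1502}{303} = -1078 + \frac{1502}{303} = - \frac{325132}{303}$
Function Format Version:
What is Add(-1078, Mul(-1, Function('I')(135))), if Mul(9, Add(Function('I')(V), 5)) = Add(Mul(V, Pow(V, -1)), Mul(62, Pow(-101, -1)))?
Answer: Rational(-325132, 303) ≈ -1073.0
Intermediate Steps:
Function('I')(V) = Rational(-1502, 303) (Function('I')(V) = Add(-5, Mul(Rational(1, 9), Add(Mul(V, Pow(V, -1)), Mul(62, Pow(-101, -1))))) = Add(-5, Mul(Rational(1, 9), Add(1, Mul(62, Rational(-1, 101))))) = Add(-5, Mul(Rational(1, 9), Add(1, Rational(-62, 101)))) = Add(-5, Mul(Rational(1, 9), Rational(39, 101))) = Add(-5, Rational(13, 303)) = Rational(-1502, 303))
Add(-1078, Mul(-1, Function('I')(135))) = Add(-1078, Mul(-1, Rational(-1502, 303))) = Add(-1078, Rational(1502, 303)) = Rational(-325132, 303)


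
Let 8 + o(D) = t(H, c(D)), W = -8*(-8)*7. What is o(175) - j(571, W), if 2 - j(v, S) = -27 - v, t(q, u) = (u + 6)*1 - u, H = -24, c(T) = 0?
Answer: -602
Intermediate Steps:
W = 448 (W = 64*7 = 448)
t(q, u) = 6 (t(q, u) = (6 + u)*1 - u = (6 + u) - u = 6)
j(v, S) = 29 + v (j(v, S) = 2 - (-27 - v) = 2 + (27 + v) = 29 + v)
o(D) = -2 (o(D) = -8 + 6 = -2)
o(175) - j(571, W) = -2 - (29 + 571) = -2 - 1*600 = -2 - 600 = -602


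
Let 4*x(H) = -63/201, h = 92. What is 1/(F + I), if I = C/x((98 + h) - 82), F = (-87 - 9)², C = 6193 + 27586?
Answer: -21/8859236 ≈ -2.3704e-6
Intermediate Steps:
C = 33779
F = 9216 (F = (-96)² = 9216)
x(H) = -21/268 (x(H) = (-63/201)/4 = (-63*1/201)/4 = (¼)*(-21/67) = -21/268)
I = -9052772/21 (I = 33779/(-21/268) = 33779*(-268/21) = -9052772/21 ≈ -4.3108e+5)
1/(F + I) = 1/(9216 - 9052772/21) = 1/(-8859236/21) = -21/8859236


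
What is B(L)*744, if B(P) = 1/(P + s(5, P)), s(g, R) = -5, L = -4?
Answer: -248/3 ≈ -82.667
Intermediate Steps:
B(P) = 1/(-5 + P) (B(P) = 1/(P - 5) = 1/(-5 + P))
B(L)*744 = 744/(-5 - 4) = 744/(-9) = -1/9*744 = -248/3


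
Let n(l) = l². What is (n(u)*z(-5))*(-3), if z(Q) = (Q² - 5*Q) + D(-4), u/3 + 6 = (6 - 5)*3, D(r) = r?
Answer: -11178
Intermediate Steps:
u = -9 (u = -18 + 3*((6 - 5)*3) = -18 + 3*(1*3) = -18 + 3*3 = -18 + 9 = -9)
z(Q) = -4 + Q² - 5*Q (z(Q) = (Q² - 5*Q) - 4 = -4 + Q² - 5*Q)
(n(u)*z(-5))*(-3) = ((-9)²*(-4 + (-5)² - 5*(-5)))*(-3) = (81*(-4 + 25 + 25))*(-3) = (81*46)*(-3) = 3726*(-3) = -11178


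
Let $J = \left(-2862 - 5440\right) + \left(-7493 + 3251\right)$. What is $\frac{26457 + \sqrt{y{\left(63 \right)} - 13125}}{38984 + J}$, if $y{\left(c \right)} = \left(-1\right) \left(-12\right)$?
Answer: $\frac{26457}{26440} + \frac{3 i \sqrt{1457}}{26440} \approx 1.0006 + 0.004331 i$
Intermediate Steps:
$y{\left(c \right)} = 12$
$J = -12544$ ($J = -8302 - 4242 = -12544$)
$\frac{26457 + \sqrt{y{\left(63 \right)} - 13125}}{38984 + J} = \frac{26457 + \sqrt{12 - 13125}}{38984 - 12544} = \frac{26457 + \sqrt{-13113}}{26440} = \left(26457 + 3 i \sqrt{1457}\right) \frac{1}{26440} = \frac{26457}{26440} + \frac{3 i \sqrt{1457}}{26440}$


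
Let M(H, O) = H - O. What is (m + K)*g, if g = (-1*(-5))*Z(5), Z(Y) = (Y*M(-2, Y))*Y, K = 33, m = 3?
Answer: -31500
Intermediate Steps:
Z(Y) = Y**2*(-2 - Y) (Z(Y) = (Y*(-2 - Y))*Y = Y**2*(-2 - Y))
g = -875 (g = (-1*(-5))*(5**2*(-2 - 1*5)) = 5*(25*(-2 - 5)) = 5*(25*(-7)) = 5*(-175) = -875)
(m + K)*g = (3 + 33)*(-875) = 36*(-875) = -31500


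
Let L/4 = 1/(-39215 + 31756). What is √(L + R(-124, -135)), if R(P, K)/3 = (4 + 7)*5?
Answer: 37*√6705641/7459 ≈ 12.845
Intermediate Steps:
R(P, K) = 165 (R(P, K) = 3*((4 + 7)*5) = 3*(11*5) = 3*55 = 165)
L = -4/7459 (L = 4/(-39215 + 31756) = 4/(-7459) = 4*(-1/7459) = -4/7459 ≈ -0.00053626)
√(L + R(-124, -135)) = √(-4/7459 + 165) = √(1230731/7459) = 37*√6705641/7459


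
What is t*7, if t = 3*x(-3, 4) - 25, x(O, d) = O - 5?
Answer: -343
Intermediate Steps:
x(O, d) = -5 + O
t = -49 (t = 3*(-5 - 3) - 25 = 3*(-8) - 25 = -24 - 25 = -49)
t*7 = -49*7 = -343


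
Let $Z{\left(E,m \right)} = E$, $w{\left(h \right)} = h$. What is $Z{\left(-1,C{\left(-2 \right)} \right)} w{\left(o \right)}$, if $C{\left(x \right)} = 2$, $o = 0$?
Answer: $0$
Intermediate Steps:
$Z{\left(-1,C{\left(-2 \right)} \right)} w{\left(o \right)} = \left(-1\right) 0 = 0$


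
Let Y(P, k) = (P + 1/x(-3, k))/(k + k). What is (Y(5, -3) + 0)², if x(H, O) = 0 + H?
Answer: 49/81 ≈ 0.60494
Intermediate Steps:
x(H, O) = H
Y(P, k) = (-⅓ + P)/(2*k) (Y(P, k) = (P + 1/(-3))/(k + k) = (P - ⅓)/((2*k)) = (-⅓ + P)*(1/(2*k)) = (-⅓ + P)/(2*k))
(Y(5, -3) + 0)² = ((⅙)*(-1 + 3*5)/(-3) + 0)² = ((⅙)*(-⅓)*(-1 + 15) + 0)² = ((⅙)*(-⅓)*14 + 0)² = (-7/9 + 0)² = (-7/9)² = 49/81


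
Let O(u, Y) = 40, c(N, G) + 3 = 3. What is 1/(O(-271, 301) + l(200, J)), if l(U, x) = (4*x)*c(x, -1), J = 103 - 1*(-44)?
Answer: 1/40 ≈ 0.025000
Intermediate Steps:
J = 147 (J = 103 + 44 = 147)
c(N, G) = 0 (c(N, G) = -3 + 3 = 0)
l(U, x) = 0 (l(U, x) = (4*x)*0 = 0)
1/(O(-271, 301) + l(200, J)) = 1/(40 + 0) = 1/40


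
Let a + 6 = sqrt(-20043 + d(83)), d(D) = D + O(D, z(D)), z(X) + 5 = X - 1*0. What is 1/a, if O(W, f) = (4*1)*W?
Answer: -3/9832 - I*sqrt(4907)/9832 ≈ -0.00030513 - 0.0071247*I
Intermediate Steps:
z(X) = -5 + X (z(X) = -5 + (X - 1*0) = -5 + (X + 0) = -5 + X)
O(W, f) = 4*W
d(D) = 5*D (d(D) = D + 4*D = 5*D)
a = -6 + 2*I*sqrt(4907) (a = -6 + sqrt(-20043 + 5*83) = -6 + sqrt(-20043 + 415) = -6 + sqrt(-19628) = -6 + 2*I*sqrt(4907) ≈ -6.0 + 140.1*I)
1/a = 1/(-6 + 2*I*sqrt(4907))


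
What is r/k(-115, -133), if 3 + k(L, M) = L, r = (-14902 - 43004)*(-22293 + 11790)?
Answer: -304093359/59 ≈ -5.1541e+6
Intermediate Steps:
r = 608186718 (r = -57906*(-10503) = 608186718)
k(L, M) = -3 + L
r/k(-115, -133) = 608186718/(-3 - 115) = 608186718/(-118) = 608186718*(-1/118) = -304093359/59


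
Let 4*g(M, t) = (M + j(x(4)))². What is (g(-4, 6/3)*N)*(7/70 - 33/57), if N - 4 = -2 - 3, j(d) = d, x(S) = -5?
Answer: 7371/760 ≈ 9.6987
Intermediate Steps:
N = -1 (N = 4 + (-2 - 3) = 4 - 5 = -1)
g(M, t) = (-5 + M)²/4 (g(M, t) = (M - 5)²/4 = (-5 + M)²/4)
(g(-4, 6/3)*N)*(7/70 - 33/57) = (((-5 - 4)²/4)*(-1))*(7/70 - 33/57) = (((¼)*(-9)²)*(-1))*(7*(1/70) - 33*1/57) = (((¼)*81)*(-1))*(⅒ - 11/19) = ((81/4)*(-1))*(-91/190) = -81/4*(-91/190) = 7371/760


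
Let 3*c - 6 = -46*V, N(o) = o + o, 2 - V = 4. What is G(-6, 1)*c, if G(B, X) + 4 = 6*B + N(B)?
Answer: -5096/3 ≈ -1698.7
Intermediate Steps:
V = -2 (V = 2 - 1*4 = 2 - 4 = -2)
N(o) = 2*o
c = 98/3 (c = 2 + (-46*(-2))/3 = 2 + (⅓)*92 = 2 + 92/3 = 98/3 ≈ 32.667)
G(B, X) = -4 + 8*B (G(B, X) = -4 + (6*B + 2*B) = -4 + 8*B)
G(-6, 1)*c = (-4 + 8*(-6))*(98/3) = (-4 - 48)*(98/3) = -52*98/3 = -5096/3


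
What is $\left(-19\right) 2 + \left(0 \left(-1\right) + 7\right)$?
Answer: $-31$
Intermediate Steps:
$\left(-19\right) 2 + \left(0 \left(-1\right) + 7\right) = -38 + \left(0 + 7\right) = -38 + 7 = -31$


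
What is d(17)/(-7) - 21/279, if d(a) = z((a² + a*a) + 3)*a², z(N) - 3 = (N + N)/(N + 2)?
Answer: -78267514/379533 ≈ -206.22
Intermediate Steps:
z(N) = 3 + 2*N/(2 + N) (z(N) = 3 + (N + N)/(N + 2) = 3 + (2*N)/(2 + N) = 3 + 2*N/(2 + N))
d(a) = a²*(21 + 10*a²)/(5 + 2*a²) (d(a) = ((6 + 5*((a² + a*a) + 3))/(2 + ((a² + a*a) + 3)))*a² = ((6 + 5*((a² + a²) + 3))/(2 + ((a² + a²) + 3)))*a² = ((6 + 5*(2*a² + 3))/(2 + (2*a² + 3)))*a² = ((6 + 5*(3 + 2*a²))/(2 + (3 + 2*a²)))*a² = ((6 + (15 + 10*a²))/(5 + 2*a²))*a² = ((21 + 10*a²)/(5 + 2*a²))*a² = a²*(21 + 10*a²)/(5 + 2*a²))
d(17)/(-7) - 21/279 = (17²*(21 + 10*17²)/(5 + 2*17²))/(-7) - 21/279 = (289*(21 + 10*289)/(5 + 2*289))*(-⅐) - 21*1/279 = (289*(21 + 2890)/(5 + 578))*(-⅐) - 7/93 = (289*2911/583)*(-⅐) - 7/93 = (289*(1/583)*2911)*(-⅐) - 7/93 = (841279/583)*(-⅐) - 7/93 = -841279/4081 - 7/93 = -78267514/379533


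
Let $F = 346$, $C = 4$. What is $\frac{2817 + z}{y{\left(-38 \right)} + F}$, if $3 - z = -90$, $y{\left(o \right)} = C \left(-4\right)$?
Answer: $\frac{97}{11} \approx 8.8182$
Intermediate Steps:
$y{\left(o \right)} = -16$ ($y{\left(o \right)} = 4 \left(-4\right) = -16$)
$z = 93$ ($z = 3 - -90 = 3 + 90 = 93$)
$\frac{2817 + z}{y{\left(-38 \right)} + F} = \frac{2817 + 93}{-16 + 346} = \frac{2910}{330} = 2910 \cdot \frac{1}{330} = \frac{97}{11}$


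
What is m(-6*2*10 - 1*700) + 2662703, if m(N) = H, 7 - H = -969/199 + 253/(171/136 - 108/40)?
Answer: 519846770039/195219 ≈ 2.6629e+6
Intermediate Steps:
H = 36553082/195219 (H = 7 - (-969/199 + 253/(171/136 - 108/40)) = 7 - (-969*1/199 + 253/(171*(1/136) - 108*1/40)) = 7 - (-969/199 + 253/(171/136 - 27/10)) = 7 - (-969/199 + 253/(-981/680)) = 7 - (-969/199 + 253*(-680/981)) = 7 - (-969/199 - 172040/981) = 7 - 1*(-35186549/195219) = 7 + 35186549/195219 = 36553082/195219 ≈ 187.24)
m(N) = 36553082/195219
m(-6*2*10 - 1*700) + 2662703 = 36553082/195219 + 2662703 = 519846770039/195219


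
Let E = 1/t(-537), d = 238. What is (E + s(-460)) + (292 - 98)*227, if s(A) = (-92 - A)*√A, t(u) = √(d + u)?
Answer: 44038 + 736*I*√115 - I*√299/299 ≈ 44038.0 + 7892.7*I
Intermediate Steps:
t(u) = √(238 + u)
E = -I*√299/299 (E = 1/(√(238 - 537)) = 1/(√(-299)) = 1/(I*√299) = -I*√299/299 ≈ -0.057831*I)
s(A) = √A*(-92 - A)
(E + s(-460)) + (292 - 98)*227 = (-I*√299/299 + √(-460)*(-92 - 1*(-460))) + (292 - 98)*227 = (-I*√299/299 + (2*I*√115)*(-92 + 460)) + 194*227 = (-I*√299/299 + (2*I*√115)*368) + 44038 = (-I*√299/299 + 736*I*√115) + 44038 = (736*I*√115 - I*√299/299) + 44038 = 44038 + 736*I*√115 - I*√299/299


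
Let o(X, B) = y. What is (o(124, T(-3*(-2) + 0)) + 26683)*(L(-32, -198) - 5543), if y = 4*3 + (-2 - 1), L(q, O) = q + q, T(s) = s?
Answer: -149662044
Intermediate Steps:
L(q, O) = 2*q
y = 9 (y = 12 - 3 = 9)
o(X, B) = 9
(o(124, T(-3*(-2) + 0)) + 26683)*(L(-32, -198) - 5543) = (9 + 26683)*(2*(-32) - 5543) = 26692*(-64 - 5543) = 26692*(-5607) = -149662044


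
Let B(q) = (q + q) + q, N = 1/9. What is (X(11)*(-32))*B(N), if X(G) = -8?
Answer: 256/3 ≈ 85.333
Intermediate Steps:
N = ⅑ ≈ 0.11111
B(q) = 3*q (B(q) = 2*q + q = 3*q)
(X(11)*(-32))*B(N) = (-8*(-32))*(3*(⅑)) = 256*(⅓) = 256/3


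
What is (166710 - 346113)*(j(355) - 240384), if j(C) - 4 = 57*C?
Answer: 39494673435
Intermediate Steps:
j(C) = 4 + 57*C
(166710 - 346113)*(j(355) - 240384) = (166710 - 346113)*((4 + 57*355) - 240384) = -179403*((4 + 20235) - 240384) = -179403*(20239 - 240384) = -179403*(-220145) = 39494673435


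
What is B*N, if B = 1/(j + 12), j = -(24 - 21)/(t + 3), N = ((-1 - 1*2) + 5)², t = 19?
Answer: 88/261 ≈ 0.33716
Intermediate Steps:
N = 4 (N = ((-1 - 2) + 5)² = (-3 + 5)² = 2² = 4)
j = -3/22 (j = -(24 - 21)/(19 + 3) = -3/22 ≈ -0.13636)
B = 22/261 (B = 1/(-3/22 + 12) = 1/(261/22) = 22/261 ≈ 0.084291)
B*N = (22/261)*4 = 88/261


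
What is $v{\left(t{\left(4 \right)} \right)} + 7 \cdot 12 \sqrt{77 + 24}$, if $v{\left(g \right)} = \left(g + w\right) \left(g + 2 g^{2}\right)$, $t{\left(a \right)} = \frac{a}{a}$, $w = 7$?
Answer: $24 + 84 \sqrt{101} \approx 868.19$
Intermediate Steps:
$t{\left(a \right)} = 1$
$v{\left(g \right)} = \left(7 + g\right) \left(g + 2 g^{2}\right)$ ($v{\left(g \right)} = \left(g + 7\right) \left(g + 2 g^{2}\right) = \left(7 + g\right) \left(g + 2 g^{2}\right)$)
$v{\left(t{\left(4 \right)} \right)} + 7 \cdot 12 \sqrt{77 + 24} = 1 \left(7 + 2 \cdot 1^{2} + 15 \cdot 1\right) + 7 \cdot 12 \sqrt{77 + 24} = 1 \left(7 + 2 \cdot 1 + 15\right) + 84 \sqrt{101} = 1 \left(7 + 2 + 15\right) + 84 \sqrt{101} = 1 \cdot 24 + 84 \sqrt{101} = 24 + 84 \sqrt{101}$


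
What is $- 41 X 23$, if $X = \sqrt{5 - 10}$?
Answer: $- 943 i \sqrt{5} \approx - 2108.6 i$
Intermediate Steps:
$X = i \sqrt{5}$ ($X = \sqrt{-5} = i \sqrt{5} \approx 2.2361 i$)
$- 41 X 23 = - 41 i \sqrt{5} \cdot 23 = - 943 i \sqrt{5}$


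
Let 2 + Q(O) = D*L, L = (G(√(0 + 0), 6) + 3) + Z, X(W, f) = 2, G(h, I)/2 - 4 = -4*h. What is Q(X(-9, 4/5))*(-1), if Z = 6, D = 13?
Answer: -219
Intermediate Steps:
G(h, I) = 8 - 8*h (G(h, I) = 8 + 2*(-4*h) = 8 - 8*h)
L = 17 (L = ((8 - 8*√(0 + 0)) + 3) + 6 = ((8 - 8*√0) + 3) + 6 = ((8 - 8*0) + 3) + 6 = ((8 + 0) + 3) + 6 = (8 + 3) + 6 = 11 + 6 = 17)
Q(O) = 219 (Q(O) = -2 + 13*17 = -2 + 221 = 219)
Q(X(-9, 4/5))*(-1) = 219*(-1) = -219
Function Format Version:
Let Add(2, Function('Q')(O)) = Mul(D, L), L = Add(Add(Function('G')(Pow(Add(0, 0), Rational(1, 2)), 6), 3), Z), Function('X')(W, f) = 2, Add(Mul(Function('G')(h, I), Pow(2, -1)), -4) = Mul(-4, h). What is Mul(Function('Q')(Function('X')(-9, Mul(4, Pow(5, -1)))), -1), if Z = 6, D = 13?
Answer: -219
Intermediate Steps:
Function('G')(h, I) = Add(8, Mul(-8, h)) (Function('G')(h, I) = Add(8, Mul(2, Mul(-4, h))) = Add(8, Mul(-8, h)))
L = 17 (L = Add(Add(Add(8, Mul(-8, Pow(Add(0, 0), Rational(1, 2)))), 3), 6) = Add(Add(Add(8, Mul(-8, Pow(0, Rational(1, 2)))), 3), 6) = Add(Add(Add(8, Mul(-8, 0)), 3), 6) = Add(Add(Add(8, 0), 3), 6) = Add(Add(8, 3), 6) = Add(11, 6) = 17)
Function('Q')(O) = 219 (Function('Q')(O) = Add(-2, Mul(13, 17)) = Add(-2, 221) = 219)
Mul(Function('Q')(Function('X')(-9, Mul(4, Pow(5, -1)))), -1) = Mul(219, -1) = -219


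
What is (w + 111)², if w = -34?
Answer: 5929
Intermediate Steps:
(w + 111)² = (-34 + 111)² = 77² = 5929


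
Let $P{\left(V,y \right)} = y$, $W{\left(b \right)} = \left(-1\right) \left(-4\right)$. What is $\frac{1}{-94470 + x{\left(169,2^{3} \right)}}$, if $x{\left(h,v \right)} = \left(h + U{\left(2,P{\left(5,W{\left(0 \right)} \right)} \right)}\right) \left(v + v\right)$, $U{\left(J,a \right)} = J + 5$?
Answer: $- \frac{1}{91654} \approx -1.0911 \cdot 10^{-5}$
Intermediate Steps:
$W{\left(b \right)} = 4$
$U{\left(J,a \right)} = 5 + J$
$x{\left(h,v \right)} = 2 v \left(7 + h\right)$ ($x{\left(h,v \right)} = \left(h + \left(5 + 2\right)\right) \left(v + v\right) = \left(h + 7\right) 2 v = \left(7 + h\right) 2 v = 2 v \left(7 + h\right)$)
$\frac{1}{-94470 + x{\left(169,2^{3} \right)}} = \frac{1}{-94470 + 2 \cdot 2^{3} \left(7 + 169\right)} = \frac{1}{-94470 + 2 \cdot 8 \cdot 176} = \frac{1}{-94470 + 2816} = \frac{1}{-91654} = - \frac{1}{91654}$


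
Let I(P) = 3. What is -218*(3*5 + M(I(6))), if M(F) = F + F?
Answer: -4578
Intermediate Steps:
M(F) = 2*F
-218*(3*5 + M(I(6))) = -218*(3*5 + 2*3) = -218*(15 + 6) = -218*21 = -4578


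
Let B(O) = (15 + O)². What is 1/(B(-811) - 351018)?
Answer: 1/282598 ≈ 3.5386e-6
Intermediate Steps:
1/(B(-811) - 351018) = 1/((15 - 811)² - 351018) = 1/((-796)² - 351018) = 1/(633616 - 351018) = 1/282598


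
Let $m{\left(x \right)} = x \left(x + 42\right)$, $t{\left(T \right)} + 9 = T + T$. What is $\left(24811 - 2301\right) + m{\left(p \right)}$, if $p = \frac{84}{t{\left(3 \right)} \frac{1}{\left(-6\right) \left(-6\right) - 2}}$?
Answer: $888830$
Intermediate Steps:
$t{\left(T \right)} = -9 + 2 T$ ($t{\left(T \right)} = -9 + \left(T + T\right) = -9 + 2 T$)
$p = -952$ ($p = \frac{84}{\left(-9 + 2 \cdot 3\right) \frac{1}{\left(-6\right) \left(-6\right) - 2}} = \frac{84}{\left(-9 + 6\right) \frac{1}{36 - 2}} = \frac{84}{\left(-3\right) \frac{1}{34}} = \frac{84}{- \frac{3}{34}} = 84 \left(- \frac{34}{3}\right) = -952$)
$m{\left(x \right)} = x \left(42 + x\right)$
$\left(24811 - 2301\right) + m{\left(p \right)} = \left(24811 - 2301\right) - 952 \left(42 - 952\right) = 22510 - -866320 = 22510 + 866320 = 888830$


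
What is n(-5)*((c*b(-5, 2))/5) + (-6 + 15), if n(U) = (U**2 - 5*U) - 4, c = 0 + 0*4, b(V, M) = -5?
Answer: 9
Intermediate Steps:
c = 0 (c = 0 + 0 = 0)
n(U) = -4 + U**2 - 5*U
n(-5)*((c*b(-5, 2))/5) + (-6 + 15) = (-4 + (-5)**2 - 5*(-5))*((0*(-5))/5) + (-6 + 15) = (-4 + 25 + 25)*(0*(1/5)) + 9 = 46*0 + 9 = 0 + 9 = 9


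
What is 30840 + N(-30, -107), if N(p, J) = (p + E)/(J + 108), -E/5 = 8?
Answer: 30770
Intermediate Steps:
E = -40 (E = -5*8 = -40)
N(p, J) = (-40 + p)/(108 + J) (N(p, J) = (p - 40)/(J + 108) = (-40 + p)/(108 + J))
30840 + N(-30, -107) = 30840 + (-40 - 30)/(108 - 107) = 30840 - 70/1 = 30840 + 1*(-70) = 30840 - 70 = 30770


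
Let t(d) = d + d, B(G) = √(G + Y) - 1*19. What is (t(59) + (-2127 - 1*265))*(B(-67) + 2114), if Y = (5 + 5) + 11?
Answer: -4764030 - 2274*I*√46 ≈ -4.764e+6 - 15423.0*I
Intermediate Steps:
Y = 21 (Y = 10 + 11 = 21)
B(G) = -19 + √(21 + G) (B(G) = √(G + 21) - 1*19 = √(21 + G) - 19 = -19 + √(21 + G))
t(d) = 2*d
(t(59) + (-2127 - 1*265))*(B(-67) + 2114) = (2*59 + (-2127 - 1*265))*((-19 + √(21 - 67)) + 2114) = (118 + (-2127 - 265))*((-19 + √(-46)) + 2114) = (118 - 2392)*((-19 + I*√46) + 2114) = -2274*(2095 + I*√46) = -4764030 - 2274*I*√46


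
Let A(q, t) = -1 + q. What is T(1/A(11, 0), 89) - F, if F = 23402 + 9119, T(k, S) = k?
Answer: -325209/10 ≈ -32521.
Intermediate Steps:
F = 32521
T(1/A(11, 0), 89) - F = 1/(-1 + 11) - 1*32521 = 1/10 - 32521 = ⅒ - 32521 = -325209/10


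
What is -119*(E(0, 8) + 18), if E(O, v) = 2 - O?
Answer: -2380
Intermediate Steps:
-119*(E(0, 8) + 18) = -119*((2 - 1*0) + 18) = -119*((2 + 0) + 18) = -119*(2 + 18) = -119*20 = -2380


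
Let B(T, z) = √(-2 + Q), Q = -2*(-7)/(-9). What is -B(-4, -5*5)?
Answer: -4*I*√2/3 ≈ -1.8856*I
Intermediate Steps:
Q = -14/9 (Q = 14*(-⅑) = -14/9 ≈ -1.5556)
B(T, z) = 4*I*√2/3 (B(T, z) = √(-2 - 14/9) = √(-32/9) = 4*I*√2/3)
-B(-4, -5*5) = -4*I*√2/3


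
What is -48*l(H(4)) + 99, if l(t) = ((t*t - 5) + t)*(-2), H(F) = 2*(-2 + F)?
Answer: 1539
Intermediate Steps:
H(F) = -4 + 2*F
l(t) = 10 - 2*t - 2*t² (l(t) = ((t² - 5) + t)*(-2) = ((-5 + t²) + t)*(-2) = (-5 + t + t²)*(-2) = 10 - 2*t - 2*t²)
-48*l(H(4)) + 99 = -48*(10 - 2*(-4 + 2*4) - 2*(-4 + 2*4)²) + 99 = -48*(10 - 2*(-4 + 8) - 2*(-4 + 8)²) + 99 = -48*(10 - 2*4 - 2*4²) + 99 = -48*(10 - 8 - 2*16) + 99 = -48*(10 - 8 - 32) + 99 = -48*(-30) + 99 = 1440 + 99 = 1539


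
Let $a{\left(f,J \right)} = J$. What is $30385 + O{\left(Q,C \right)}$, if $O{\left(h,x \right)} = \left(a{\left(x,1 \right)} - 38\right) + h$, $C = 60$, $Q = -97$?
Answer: $30251$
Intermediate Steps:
$O{\left(h,x \right)} = -37 + h$ ($O{\left(h,x \right)} = \left(1 - 38\right) + h = -37 + h$)
$30385 + O{\left(Q,C \right)} = 30385 - 134 = 30251$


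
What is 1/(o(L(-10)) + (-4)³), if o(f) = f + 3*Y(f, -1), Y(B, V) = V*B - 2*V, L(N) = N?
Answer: -1/38 ≈ -0.026316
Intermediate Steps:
Y(B, V) = -2*V + B*V (Y(B, V) = B*V - 2*V = -2*V + B*V)
o(f) = 6 - 2*f (o(f) = f + 3*(-(-2 + f)) = f + 3*(2 - f) = f + (6 - 3*f) = 6 - 2*f)
1/(o(L(-10)) + (-4)³) = 1/((6 - 2*(-10)) + (-4)³) = 1/((6 + 20) - 64) = 1/(26 - 64) = 1/(-38) = -1/38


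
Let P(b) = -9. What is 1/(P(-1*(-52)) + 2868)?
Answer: 1/2859 ≈ 0.00034977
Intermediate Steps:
1/(P(-1*(-52)) + 2868) = 1/(-9 + 2868) = 1/2859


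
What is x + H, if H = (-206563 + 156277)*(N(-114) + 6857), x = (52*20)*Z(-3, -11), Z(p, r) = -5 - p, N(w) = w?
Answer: -339080578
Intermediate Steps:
x = -2080 (x = (52*20)*(-5 - 1*(-3)) = 1040*(-5 + 3) = 1040*(-2) = -2080)
H = -339078498 (H = (-206563 + 156277)*(-114 + 6857) = -50286*6743 = -339078498)
x + H = -2080 - 339078498 = -339080578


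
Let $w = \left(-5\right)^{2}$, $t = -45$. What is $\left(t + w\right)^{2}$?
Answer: $400$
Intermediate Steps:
$w = 25$
$\left(t + w\right)^{2} = \left(-45 + 25\right)^{2} = \left(-20\right)^{2} = 400$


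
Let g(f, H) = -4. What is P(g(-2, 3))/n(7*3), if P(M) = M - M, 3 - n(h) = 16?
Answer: 0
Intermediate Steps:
n(h) = -13 (n(h) = 3 - 1*16 = 3 - 16 = -13)
P(M) = 0
P(g(-2, 3))/n(7*3) = 0/(-13) = 0*(-1/13) = 0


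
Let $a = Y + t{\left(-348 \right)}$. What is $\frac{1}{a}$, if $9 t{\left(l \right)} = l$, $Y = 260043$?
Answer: $\frac{3}{780013} \approx 3.8461 \cdot 10^{-6}$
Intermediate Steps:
$t{\left(l \right)} = \frac{l}{9}$
$a = \frac{780013}{3}$ ($a = 260043 + \frac{1}{9} \left(-348\right) = 260043 - \frac{116}{3} = \frac{780013}{3} \approx 2.6 \cdot 10^{5}$)
$\frac{1}{a} = \frac{1}{\frac{780013}{3}} = \frac{3}{780013}$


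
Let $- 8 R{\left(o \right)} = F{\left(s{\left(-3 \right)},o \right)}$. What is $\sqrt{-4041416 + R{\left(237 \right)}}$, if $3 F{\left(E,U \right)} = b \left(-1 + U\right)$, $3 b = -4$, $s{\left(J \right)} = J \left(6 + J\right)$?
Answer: $\frac{i \sqrt{36372626}}{3} \approx 2010.3 i$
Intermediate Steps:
$b = - \frac{4}{3}$ ($b = \frac{1}{3} \left(-4\right) = - \frac{4}{3} \approx -1.3333$)
$F{\left(E,U \right)} = \frac{4}{9} - \frac{4 U}{9}$ ($F{\left(E,U \right)} = \frac{\left(- \frac{4}{3}\right) \left(-1 + U\right)}{3} = \frac{\frac{4}{3} - \frac{4 U}{3}}{3} = \frac{4}{9} - \frac{4 U}{9}$)
$R{\left(o \right)} = - \frac{1}{18} + \frac{o}{18}$ ($R{\left(o \right)} = - \frac{\frac{4}{9} - \frac{4 o}{9}}{8} = - \frac{1}{18} + \frac{o}{18}$)
$\sqrt{-4041416 + R{\left(237 \right)}} = \sqrt{-4041416 + \left(- \frac{1}{18} + \frac{1}{18} \cdot 237\right)} = \sqrt{-4041416 + \left(- \frac{1}{18} + \frac{79}{6}\right)} = \sqrt{-4041416 + \frac{118}{9}} = \sqrt{- \frac{36372626}{9}} = \frac{i \sqrt{36372626}}{3}$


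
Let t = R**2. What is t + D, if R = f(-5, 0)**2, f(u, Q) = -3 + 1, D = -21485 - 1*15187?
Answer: -36656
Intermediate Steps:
D = -36672 (D = -21485 - 15187 = -36672)
f(u, Q) = -2
R = 4 (R = (-2)**2 = 4)
t = 16 (t = 4**2 = 16)
t + D = 16 - 36672 = -36656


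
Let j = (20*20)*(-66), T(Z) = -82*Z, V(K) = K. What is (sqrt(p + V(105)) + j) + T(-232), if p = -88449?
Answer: -7376 + 6*I*sqrt(2454) ≈ -7376.0 + 297.23*I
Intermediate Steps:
j = -26400 (j = 400*(-66) = -26400)
(sqrt(p + V(105)) + j) + T(-232) = (sqrt(-88449 + 105) - 26400) - 82*(-232) = (sqrt(-88344) - 26400) + 19024 = (6*I*sqrt(2454) - 26400) + 19024 = (-26400 + 6*I*sqrt(2454)) + 19024 = -7376 + 6*I*sqrt(2454)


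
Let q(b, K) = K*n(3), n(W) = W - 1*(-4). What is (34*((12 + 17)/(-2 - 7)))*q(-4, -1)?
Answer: 6902/9 ≈ 766.89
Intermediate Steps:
n(W) = 4 + W (n(W) = W + 4 = 4 + W)
q(b, K) = 7*K (q(b, K) = K*(4 + 3) = K*7 = 7*K)
(34*((12 + 17)/(-2 - 7)))*q(-4, -1) = (34*((12 + 17)/(-2 - 7)))*(7*(-1)) = (34*(29/(-9)))*(-7) = (34*(29*(-1/9)))*(-7) = (34*(-29/9))*(-7) = -986/9*(-7) = 6902/9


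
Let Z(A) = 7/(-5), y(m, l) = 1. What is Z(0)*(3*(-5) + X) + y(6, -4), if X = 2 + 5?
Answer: 61/5 ≈ 12.200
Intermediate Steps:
X = 7
Z(A) = -7/5 (Z(A) = 7*(-1/5) = -7/5)
Z(0)*(3*(-5) + X) + y(6, -4) = -7*(3*(-5) + 7)/5 + 1 = -7*(-15 + 7)/5 + 1 = -7/5*(-8) + 1 = 56/5 + 1 = 61/5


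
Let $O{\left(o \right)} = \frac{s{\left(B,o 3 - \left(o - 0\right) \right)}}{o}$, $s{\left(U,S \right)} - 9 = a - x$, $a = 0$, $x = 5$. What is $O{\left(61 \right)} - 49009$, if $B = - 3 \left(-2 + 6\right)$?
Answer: $- \frac{2989545}{61} \approx -49009.0$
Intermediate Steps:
$B = -12$ ($B = \left(-3\right) 4 = -12$)
$s{\left(U,S \right)} = 4$ ($s{\left(U,S \right)} = 9 + \left(0 - 5\right) = 9 - 5 = 4$)
$O{\left(o \right)} = \frac{4}{o}$
$O{\left(61 \right)} - 49009 = \frac{4}{61} - 49009 = - \frac{2989545}{61}$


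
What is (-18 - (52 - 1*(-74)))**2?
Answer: 20736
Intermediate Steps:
(-18 - (52 - 1*(-74)))**2 = (-18 - (52 + 74))**2 = (-18 - 1*126)**2 = (-18 - 126)**2 = (-144)**2 = 20736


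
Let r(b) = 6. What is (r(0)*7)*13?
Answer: 546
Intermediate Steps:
(r(0)*7)*13 = (6*7)*13 = 42*13 = 546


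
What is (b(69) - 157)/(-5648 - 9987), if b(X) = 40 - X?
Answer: 186/15635 ≈ 0.011896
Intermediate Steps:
(b(69) - 157)/(-5648 - 9987) = ((40 - 1*69) - 157)/(-5648 - 9987) = ((40 - 69) - 157)/(-15635) = (-29 - 157)*(-1/15635) = -186*(-1/15635) = 186/15635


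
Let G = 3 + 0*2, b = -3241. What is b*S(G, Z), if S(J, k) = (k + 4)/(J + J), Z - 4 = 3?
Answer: -35651/6 ≈ -5941.8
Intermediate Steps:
G = 3 (G = 3 + 0 = 3)
Z = 7 (Z = 4 + 3 = 7)
S(J, k) = (4 + k)/(2*J) (S(J, k) = (4 + k)/((2*J)) = (4 + k)*(1/(2*J)) = (4 + k)/(2*J))
b*S(G, Z) = -3241*(4 + 7)/(2*3) = -3241*11/(2*3) = -3241*11/6 = -35651/6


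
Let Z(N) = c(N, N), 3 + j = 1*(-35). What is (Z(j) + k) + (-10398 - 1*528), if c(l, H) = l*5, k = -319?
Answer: -11435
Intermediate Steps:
j = -38 (j = -3 + 1*(-35) = -3 - 35 = -38)
c(l, H) = 5*l
Z(N) = 5*N
(Z(j) + k) + (-10398 - 1*528) = (5*(-38) - 319) + (-10398 - 1*528) = (-190 - 319) + (-10398 - 528) = -509 - 10926 = -11435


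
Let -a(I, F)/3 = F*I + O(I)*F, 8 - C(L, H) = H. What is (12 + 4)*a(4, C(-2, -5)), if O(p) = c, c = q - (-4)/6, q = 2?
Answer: -4160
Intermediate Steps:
c = 8/3 (c = 2 - (-4)/6 = 2 - 1*(-⅔) = 2 + ⅔ = 8/3 ≈ 2.6667)
C(L, H) = 8 - H
O(p) = 8/3
a(I, F) = -8*F - 3*F*I (a(I, F) = -3*(F*I + 8*F/3) = -3*(8*F/3 + F*I) = -8*F - 3*F*I)
(12 + 4)*a(4, C(-2, -5)) = (12 + 4)*(-(8 - 1*(-5))*(8 + 3*4)) = 16*(-(8 + 5)*(8 + 12)) = 16*(-1*13*20) = 16*(-260) = -4160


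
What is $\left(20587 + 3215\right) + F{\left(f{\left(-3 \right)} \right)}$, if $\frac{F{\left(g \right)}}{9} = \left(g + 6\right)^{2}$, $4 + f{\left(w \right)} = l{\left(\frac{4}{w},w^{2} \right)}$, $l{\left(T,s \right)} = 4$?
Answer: $24126$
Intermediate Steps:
$f{\left(w \right)} = 0$ ($f{\left(w \right)} = -4 + 4 = 0$)
$F{\left(g \right)} = 9 \left(6 + g\right)^{2}$ ($F{\left(g \right)} = 9 \left(g + 6\right)^{2} = 9 \left(6 + g\right)^{2}$)
$\left(20587 + 3215\right) + F{\left(f{\left(-3 \right)} \right)} = \left(20587 + 3215\right) + 9 \left(6 + 0\right)^{2} = 23802 + 9 \cdot 6^{2} = 23802 + 9 \cdot 36 = 23802 + 324 = 24126$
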